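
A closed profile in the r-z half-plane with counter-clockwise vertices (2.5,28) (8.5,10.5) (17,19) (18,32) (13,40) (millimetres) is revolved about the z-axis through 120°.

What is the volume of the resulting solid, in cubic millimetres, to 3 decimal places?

Profile (r,z), 5 vertices: (2.5,28) (8.5,10.5) (17,19) (18,32) (13,40)
edge 0: (2.5,28)→(8.5,10.5)  cross = 2.5·10.5 − 8.5·28 = -211.7500; (r_i+r_j)·cross = 11·-211.7500 = -2329.2500
edge 1: (8.5,10.5)→(17,19)  cross = 8.5·19 − 17·10.5 = -17.0000; (r_i+r_j)·cross = 25.5·-17.0000 = -433.5000
edge 2: (17,19)→(18,32)  cross = 17·32 − 18·19 = 202.0000; (r_i+r_j)·cross = 35·202.0000 = 7070.0000
edge 3: (18,32)→(13,40)  cross = 18·40 − 13·32 = 304.0000; (r_i+r_j)·cross = 31·304.0000 = 9424.0000
edge 4: (13,40)→(2.5,28)  cross = 13·28 − 2.5·40 = 264.0000; (r_i+r_j)·cross = 15.5·264.0000 = 4092.0000
Σcross = 541.2500 → A = |Σcross|/2 = 270.6250 mm²
Σ(r_i+r_j)·cross = 17823.2500 → first moment M = |Σ|/6 = 2970.5417
R_c = M/A = 2970.5417/270.6250 = 10.9766 mm
θ = 120° = 2.094395 rad
V = θ·R_c·A = 2.094395·10.9766·270.6250 = 6221.488 mm³

Volume = 6221.488 mm³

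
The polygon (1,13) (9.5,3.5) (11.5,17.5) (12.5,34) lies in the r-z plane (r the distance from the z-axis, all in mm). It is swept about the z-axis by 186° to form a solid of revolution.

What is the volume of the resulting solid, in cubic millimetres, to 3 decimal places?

Profile (r,z), 4 vertices: (1,13) (9.5,3.5) (11.5,17.5) (12.5,34)
edge 0: (1,13)→(9.5,3.5)  cross = 1·3.5 − 9.5·13 = -120.0000; (r_i+r_j)·cross = 10.5·-120.0000 = -1260.0000
edge 1: (9.5,3.5)→(11.5,17.5)  cross = 9.5·17.5 − 11.5·3.5 = 126.0000; (r_i+r_j)·cross = 21·126.0000 = 2646.0000
edge 2: (11.5,17.5)→(12.5,34)  cross = 11.5·34 − 12.5·17.5 = 172.2500; (r_i+r_j)·cross = 24·172.2500 = 4134.0000
edge 3: (12.5,34)→(1,13)  cross = 12.5·13 − 1·34 = 128.5000; (r_i+r_j)·cross = 13.5·128.5000 = 1734.7500
Σcross = 306.7500 → A = |Σcross|/2 = 153.3750 mm²
Σ(r_i+r_j)·cross = 7254.7500 → first moment M = |Σ|/6 = 1209.1250
R_c = M/A = 1209.1250/153.3750 = 7.8835 mm
θ = 186° = 3.246312 rad
V = θ·R_c·A = 3.246312·7.8835·153.3750 = 3925.197 mm³

Volume = 3925.197 mm³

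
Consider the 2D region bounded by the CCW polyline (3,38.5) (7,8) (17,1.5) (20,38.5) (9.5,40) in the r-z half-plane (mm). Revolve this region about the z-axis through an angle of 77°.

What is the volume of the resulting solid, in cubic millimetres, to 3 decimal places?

Volume = 7508.333 mm³

Profile (r,z), 5 vertices: (3,38.5) (7,8) (17,1.5) (20,38.5) (9.5,40)
edge 0: (3,38.5)→(7,8)  cross = 3·8 − 7·38.5 = -245.5000; (r_i+r_j)·cross = 10·-245.5000 = -2455.0000
edge 1: (7,8)→(17,1.5)  cross = 7·1.5 − 17·8 = -125.5000; (r_i+r_j)·cross = 24·-125.5000 = -3012.0000
edge 2: (17,1.5)→(20,38.5)  cross = 17·38.5 − 20·1.5 = 624.5000; (r_i+r_j)·cross = 37·624.5000 = 23106.5000
edge 3: (20,38.5)→(9.5,40)  cross = 20·40 − 9.5·38.5 = 434.2500; (r_i+r_j)·cross = 29.5·434.2500 = 12810.3750
edge 4: (9.5,40)→(3,38.5)  cross = 9.5·38.5 − 3·40 = 245.7500; (r_i+r_j)·cross = 12.5·245.7500 = 3071.8750
Σcross = 933.5000 → A = |Σcross|/2 = 466.7500 mm²
Σ(r_i+r_j)·cross = 33521.7500 → first moment M = |Σ|/6 = 5586.9583
R_c = M/A = 5586.9583/466.7500 = 11.9699 mm
θ = 77° = 1.343904 rad
V = θ·R_c·A = 1.343904·11.9699·466.7500 = 7508.333 mm³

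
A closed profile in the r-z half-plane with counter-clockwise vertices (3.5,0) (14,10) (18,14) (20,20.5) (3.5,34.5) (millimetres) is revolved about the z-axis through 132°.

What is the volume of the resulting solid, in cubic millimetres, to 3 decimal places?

Profile (r,z), 5 vertices: (3.5,0) (14,10) (18,14) (20,20.5) (3.5,34.5)
edge 0: (3.5,0)→(14,10)  cross = 3.5·10 − 14·0 = 35.0000; (r_i+r_j)·cross = 17.5·35.0000 = 612.5000
edge 1: (14,10)→(18,14)  cross = 14·14 − 18·10 = 16.0000; (r_i+r_j)·cross = 32·16.0000 = 512.0000
edge 2: (18,14)→(20,20.5)  cross = 18·20.5 − 20·14 = 89.0000; (r_i+r_j)·cross = 38·89.0000 = 3382.0000
edge 3: (20,20.5)→(3.5,34.5)  cross = 20·34.5 − 3.5·20.5 = 618.2500; (r_i+r_j)·cross = 23.5·618.2500 = 14528.8750
edge 4: (3.5,34.5)→(3.5,0)  cross = 3.5·0 − 3.5·34.5 = -120.7500; (r_i+r_j)·cross = 7·-120.7500 = -845.2500
Σcross = 637.5000 → A = |Σcross|/2 = 318.7500 mm²
Σ(r_i+r_j)·cross = 18190.1250 → first moment M = |Σ|/6 = 3031.6875
R_c = M/A = 3031.6875/318.7500 = 9.5112 mm
θ = 132° = 2.303835 rad
V = θ·R_c·A = 2.303835·9.5112·318.7500 = 6984.507 mm³

Volume = 6984.507 mm³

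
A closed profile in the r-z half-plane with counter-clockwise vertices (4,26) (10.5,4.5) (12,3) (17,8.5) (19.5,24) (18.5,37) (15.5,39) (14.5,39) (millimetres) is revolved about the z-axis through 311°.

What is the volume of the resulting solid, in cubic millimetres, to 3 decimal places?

Profile (r,z), 8 vertices: (4,26) (10.5,4.5) (12,3) (17,8.5) (19.5,24) (18.5,37) (15.5,39) (14.5,39)
edge 0: (4,26)→(10.5,4.5)  cross = 4·4.5 − 10.5·26 = -255.0000; (r_i+r_j)·cross = 14.5·-255.0000 = -3697.5000
edge 1: (10.5,4.5)→(12,3)  cross = 10.5·3 − 12·4.5 = -22.5000; (r_i+r_j)·cross = 22.5·-22.5000 = -506.2500
edge 2: (12,3)→(17,8.5)  cross = 12·8.5 − 17·3 = 51.0000; (r_i+r_j)·cross = 29·51.0000 = 1479.0000
edge 3: (17,8.5)→(19.5,24)  cross = 17·24 − 19.5·8.5 = 242.2500; (r_i+r_j)·cross = 36.5·242.2500 = 8842.1250
edge 4: (19.5,24)→(18.5,37)  cross = 19.5·37 − 18.5·24 = 277.5000; (r_i+r_j)·cross = 38·277.5000 = 10545.0000
edge 5: (18.5,37)→(15.5,39)  cross = 18.5·39 − 15.5·37 = 148.0000; (r_i+r_j)·cross = 34·148.0000 = 5032.0000
edge 6: (15.5,39)→(14.5,39)  cross = 15.5·39 − 14.5·39 = 39.0000; (r_i+r_j)·cross = 30·39.0000 = 1170.0000
edge 7: (14.5,39)→(4,26)  cross = 14.5·26 − 4·39 = 221.0000; (r_i+r_j)·cross = 18.5·221.0000 = 4088.5000
Σcross = 701.2500 → A = |Σcross|/2 = 350.6250 mm²
Σ(r_i+r_j)·cross = 26952.8750 → first moment M = |Σ|/6 = 4492.1458
R_c = M/A = 4492.1458/350.6250 = 12.8118 mm
θ = 311° = 5.427974 rad
V = θ·R_c·A = 5.427974·12.8118·350.6250 = 24383.251 mm³

Volume = 24383.251 mm³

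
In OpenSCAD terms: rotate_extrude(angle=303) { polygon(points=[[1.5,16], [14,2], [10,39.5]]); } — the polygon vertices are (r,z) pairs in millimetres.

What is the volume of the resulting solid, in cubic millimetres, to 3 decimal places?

Profile (r,z), 3 vertices: (1.5,16) (14,2) (10,39.5)
edge 0: (1.5,16)→(14,2)  cross = 1.5·2 − 14·16 = -221.0000; (r_i+r_j)·cross = 15.5·-221.0000 = -3425.5000
edge 1: (14,2)→(10,39.5)  cross = 14·39.5 − 10·2 = 533.0000; (r_i+r_j)·cross = 24·533.0000 = 12792.0000
edge 2: (10,39.5)→(1.5,16)  cross = 10·16 − 1.5·39.5 = 100.7500; (r_i+r_j)·cross = 11.5·100.7500 = 1158.6250
Σcross = 412.7500 → A = |Σcross|/2 = 206.3750 mm²
Σ(r_i+r_j)·cross = 10525.1250 → first moment M = |Σ|/6 = 1754.1875
R_c = M/A = 1754.1875/206.3750 = 8.5000 mm
θ = 303° = 5.288348 rad
V = θ·R_c·A = 5.288348·8.5000·206.3750 = 9276.753 mm³

Volume = 9276.753 mm³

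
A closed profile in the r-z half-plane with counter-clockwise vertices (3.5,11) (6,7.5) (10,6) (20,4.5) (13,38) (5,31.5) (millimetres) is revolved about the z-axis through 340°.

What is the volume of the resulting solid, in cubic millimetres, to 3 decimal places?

Volume = 23122.544 mm³

Profile (r,z), 6 vertices: (3.5,11) (6,7.5) (10,6) (20,4.5) (13,38) (5,31.5)
edge 0: (3.5,11)→(6,7.5)  cross = 3.5·7.5 − 6·11 = -39.7500; (r_i+r_j)·cross = 9.5·-39.7500 = -377.6250
edge 1: (6,7.5)→(10,6)  cross = 6·6 − 10·7.5 = -39.0000; (r_i+r_j)·cross = 16·-39.0000 = -624.0000
edge 2: (10,6)→(20,4.5)  cross = 10·4.5 − 20·6 = -75.0000; (r_i+r_j)·cross = 30·-75.0000 = -2250.0000
edge 3: (20,4.5)→(13,38)  cross = 20·38 − 13·4.5 = 701.5000; (r_i+r_j)·cross = 33·701.5000 = 23149.5000
edge 4: (13,38)→(5,31.5)  cross = 13·31.5 − 5·38 = 219.5000; (r_i+r_j)·cross = 18·219.5000 = 3951.0000
edge 5: (5,31.5)→(3.5,11)  cross = 5·11 − 3.5·31.5 = -55.2500; (r_i+r_j)·cross = 8.5·-55.2500 = -469.6250
Σcross = 712.0000 → A = |Σcross|/2 = 356.0000 mm²
Σ(r_i+r_j)·cross = 23379.2500 → first moment M = |Σ|/6 = 3896.5417
R_c = M/A = 3896.5417/356.0000 = 10.9453 mm
θ = 340° = 5.934119 rad
V = θ·R_c·A = 5.934119·10.9453·356.0000 = 23122.544 mm³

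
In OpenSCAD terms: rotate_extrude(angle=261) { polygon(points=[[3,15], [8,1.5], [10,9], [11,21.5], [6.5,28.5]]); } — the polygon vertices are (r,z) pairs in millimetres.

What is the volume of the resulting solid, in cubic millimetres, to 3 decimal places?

Profile (r,z), 5 vertices: (3,15) (8,1.5) (10,9) (11,21.5) (6.5,28.5)
edge 0: (3,15)→(8,1.5)  cross = 3·1.5 − 8·15 = -115.5000; (r_i+r_j)·cross = 11·-115.5000 = -1270.5000
edge 1: (8,1.5)→(10,9)  cross = 8·9 − 10·1.5 = 57.0000; (r_i+r_j)·cross = 18·57.0000 = 1026.0000
edge 2: (10,9)→(11,21.5)  cross = 10·21.5 − 11·9 = 116.0000; (r_i+r_j)·cross = 21·116.0000 = 2436.0000
edge 3: (11,21.5)→(6.5,28.5)  cross = 11·28.5 − 6.5·21.5 = 173.7500; (r_i+r_j)·cross = 17.5·173.7500 = 3040.6250
edge 4: (6.5,28.5)→(3,15)  cross = 6.5·15 − 3·28.5 = 12.0000; (r_i+r_j)·cross = 9.5·12.0000 = 114.0000
Σcross = 243.2500 → A = |Σcross|/2 = 121.6250 mm²
Σ(r_i+r_j)·cross = 5346.1250 → first moment M = |Σ|/6 = 891.0208
R_c = M/A = 891.0208/121.6250 = 7.3260 mm
θ = 261° = 4.555309 rad
V = θ·R_c·A = 4.555309·7.3260·121.6250 = 4058.876 mm³

Volume = 4058.876 mm³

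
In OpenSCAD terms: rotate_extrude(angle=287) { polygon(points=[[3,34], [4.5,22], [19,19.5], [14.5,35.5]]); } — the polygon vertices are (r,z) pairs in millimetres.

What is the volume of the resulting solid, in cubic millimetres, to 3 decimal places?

Profile (r,z), 4 vertices: (3,34) (4.5,22) (19,19.5) (14.5,35.5)
edge 0: (3,34)→(4.5,22)  cross = 3·22 − 4.5·34 = -87.0000; (r_i+r_j)·cross = 7.5·-87.0000 = -652.5000
edge 1: (4.5,22)→(19,19.5)  cross = 4.5·19.5 − 19·22 = -330.2500; (r_i+r_j)·cross = 23.5·-330.2500 = -7760.8750
edge 2: (19,19.5)→(14.5,35.5)  cross = 19·35.5 − 14.5·19.5 = 391.7500; (r_i+r_j)·cross = 33.5·391.7500 = 13123.6250
edge 3: (14.5,35.5)→(3,34)  cross = 14.5·34 − 3·35.5 = 386.5000; (r_i+r_j)·cross = 17.5·386.5000 = 6763.7500
Σcross = 361.0000 → A = |Σcross|/2 = 180.5000 mm²
Σ(r_i+r_j)·cross = 11474.0000 → first moment M = |Σ|/6 = 1912.3333
R_c = M/A = 1912.3333/180.5000 = 10.5946 mm
θ = 287° = 5.009095 rad
V = θ·R_c·A = 5.009095·10.5946·180.5000 = 9579.059 mm³

Volume = 9579.059 mm³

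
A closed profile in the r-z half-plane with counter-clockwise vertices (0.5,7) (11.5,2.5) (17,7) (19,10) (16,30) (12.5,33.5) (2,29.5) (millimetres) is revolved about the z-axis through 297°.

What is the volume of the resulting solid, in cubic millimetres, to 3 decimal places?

Profile (r,z), 7 vertices: (0.5,7) (11.5,2.5) (17,7) (19,10) (16,30) (12.5,33.5) (2,29.5)
edge 0: (0.5,7)→(11.5,2.5)  cross = 0.5·2.5 − 11.5·7 = -79.2500; (r_i+r_j)·cross = 12·-79.2500 = -951.0000
edge 1: (11.5,2.5)→(17,7)  cross = 11.5·7 − 17·2.5 = 38.0000; (r_i+r_j)·cross = 28.5·38.0000 = 1083.0000
edge 2: (17,7)→(19,10)  cross = 17·10 − 19·7 = 37.0000; (r_i+r_j)·cross = 36·37.0000 = 1332.0000
edge 3: (19,10)→(16,30)  cross = 19·30 − 16·10 = 410.0000; (r_i+r_j)·cross = 35·410.0000 = 14350.0000
edge 4: (16,30)→(12.5,33.5)  cross = 16·33.5 − 12.5·30 = 161.0000; (r_i+r_j)·cross = 28.5·161.0000 = 4588.5000
edge 5: (12.5,33.5)→(2,29.5)  cross = 12.5·29.5 − 2·33.5 = 301.7500; (r_i+r_j)·cross = 14.5·301.7500 = 4375.3750
edge 6: (2,29.5)→(0.5,7)  cross = 2·7 − 0.5·29.5 = -0.7500; (r_i+r_j)·cross = 2.5·-0.7500 = -1.8750
Σcross = 867.7500 → A = |Σcross|/2 = 433.8750 mm²
Σ(r_i+r_j)·cross = 24776.0000 → first moment M = |Σ|/6 = 4129.3333
R_c = M/A = 4129.3333/433.8750 = 9.5173 mm
θ = 297° = 5.183628 rad
V = θ·R_c·A = 5.183628·9.5173·433.8750 = 21404.927 mm³

Volume = 21404.927 mm³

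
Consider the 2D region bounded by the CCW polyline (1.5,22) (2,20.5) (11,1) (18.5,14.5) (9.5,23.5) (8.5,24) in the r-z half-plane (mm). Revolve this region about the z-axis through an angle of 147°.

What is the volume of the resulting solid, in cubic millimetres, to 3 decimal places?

Volume = 4935.478 mm³

Profile (r,z), 6 vertices: (1.5,22) (2,20.5) (11,1) (18.5,14.5) (9.5,23.5) (8.5,24)
edge 0: (1.5,22)→(2,20.5)  cross = 1.5·20.5 − 2·22 = -13.2500; (r_i+r_j)·cross = 3.5·-13.2500 = -46.3750
edge 1: (2,20.5)→(11,1)  cross = 2·1 − 11·20.5 = -223.5000; (r_i+r_j)·cross = 13·-223.5000 = -2905.5000
edge 2: (11,1)→(18.5,14.5)  cross = 11·14.5 − 18.5·1 = 141.0000; (r_i+r_j)·cross = 29.5·141.0000 = 4159.5000
edge 3: (18.5,14.5)→(9.5,23.5)  cross = 18.5·23.5 − 9.5·14.5 = 297.0000; (r_i+r_j)·cross = 28·297.0000 = 8316.0000
edge 4: (9.5,23.5)→(8.5,24)  cross = 9.5·24 − 8.5·23.5 = 28.2500; (r_i+r_j)·cross = 18·28.2500 = 508.5000
edge 5: (8.5,24)→(1.5,22)  cross = 8.5·22 − 1.5·24 = 151.0000; (r_i+r_j)·cross = 10·151.0000 = 1510.0000
Σcross = 380.5000 → A = |Σcross|/2 = 190.2500 mm²
Σ(r_i+r_j)·cross = 11542.1250 → first moment M = |Σ|/6 = 1923.6875
R_c = M/A = 1923.6875/190.2500 = 10.1114 mm
θ = 147° = 2.565634 rad
V = θ·R_c·A = 2.565634·10.1114·190.2500 = 4935.478 mm³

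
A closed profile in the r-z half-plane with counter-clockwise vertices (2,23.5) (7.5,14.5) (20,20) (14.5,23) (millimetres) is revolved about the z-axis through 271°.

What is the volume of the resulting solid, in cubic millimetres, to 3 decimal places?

Volume = 4319.528 mm³

Profile (r,z), 4 vertices: (2,23.5) (7.5,14.5) (20,20) (14.5,23)
edge 0: (2,23.5)→(7.5,14.5)  cross = 2·14.5 − 7.5·23.5 = -147.2500; (r_i+r_j)·cross = 9.5·-147.2500 = -1398.8750
edge 1: (7.5,14.5)→(20,20)  cross = 7.5·20 − 20·14.5 = -140.0000; (r_i+r_j)·cross = 27.5·-140.0000 = -3850.0000
edge 2: (20,20)→(14.5,23)  cross = 20·23 − 14.5·20 = 170.0000; (r_i+r_j)·cross = 34.5·170.0000 = 5865.0000
edge 3: (14.5,23)→(2,23.5)  cross = 14.5·23.5 − 2·23 = 294.7500; (r_i+r_j)·cross = 16.5·294.7500 = 4863.3750
Σcross = 177.5000 → A = |Σcross|/2 = 88.7500 mm²
Σ(r_i+r_j)·cross = 5479.5000 → first moment M = |Σ|/6 = 913.2500
R_c = M/A = 913.2500/88.7500 = 10.2901 mm
θ = 271° = 4.729842 rad
V = θ·R_c·A = 4.729842·10.2901·88.7500 = 4319.528 mm³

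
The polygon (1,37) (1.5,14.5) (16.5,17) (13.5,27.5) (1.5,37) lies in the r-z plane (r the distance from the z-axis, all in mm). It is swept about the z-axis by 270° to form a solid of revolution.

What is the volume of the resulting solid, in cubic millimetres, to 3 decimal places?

Volume = 7616.399 mm³

Profile (r,z), 5 vertices: (1,37) (1.5,14.5) (16.5,17) (13.5,27.5) (1.5,37)
edge 0: (1,37)→(1.5,14.5)  cross = 1·14.5 − 1.5·37 = -41.0000; (r_i+r_j)·cross = 2.5·-41.0000 = -102.5000
edge 1: (1.5,14.5)→(16.5,17)  cross = 1.5·17 − 16.5·14.5 = -213.7500; (r_i+r_j)·cross = 18·-213.7500 = -3847.5000
edge 2: (16.5,17)→(13.5,27.5)  cross = 16.5·27.5 − 13.5·17 = 224.2500; (r_i+r_j)·cross = 30·224.2500 = 6727.5000
edge 3: (13.5,27.5)→(1.5,37)  cross = 13.5·37 − 1.5·27.5 = 458.2500; (r_i+r_j)·cross = 15·458.2500 = 6873.7500
edge 4: (1.5,37)→(1,37)  cross = 1.5·37 − 1·37 = 18.5000; (r_i+r_j)·cross = 2.5·18.5000 = 46.2500
Σcross = 446.2500 → A = |Σcross|/2 = 223.1250 mm²
Σ(r_i+r_j)·cross = 9697.5000 → first moment M = |Σ|/6 = 1616.2500
R_c = M/A = 1616.2500/223.1250 = 7.2437 mm
θ = 270° = 4.712389 rad
V = θ·R_c·A = 4.712389·7.2437·223.1250 = 7616.399 mm³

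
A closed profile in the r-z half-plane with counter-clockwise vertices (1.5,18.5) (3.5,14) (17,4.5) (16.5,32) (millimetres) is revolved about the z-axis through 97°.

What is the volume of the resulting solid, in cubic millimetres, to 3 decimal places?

Volume = 4399.534 mm³

Profile (r,z), 4 vertices: (1.5,18.5) (3.5,14) (17,4.5) (16.5,32)
edge 0: (1.5,18.5)→(3.5,14)  cross = 1.5·14 − 3.5·18.5 = -43.7500; (r_i+r_j)·cross = 5·-43.7500 = -218.7500
edge 1: (3.5,14)→(17,4.5)  cross = 3.5·4.5 − 17·14 = -222.2500; (r_i+r_j)·cross = 20.5·-222.2500 = -4556.1250
edge 2: (17,4.5)→(16.5,32)  cross = 17·32 − 16.5·4.5 = 469.7500; (r_i+r_j)·cross = 33.5·469.7500 = 15736.6250
edge 3: (16.5,32)→(1.5,18.5)  cross = 16.5·18.5 − 1.5·32 = 257.2500; (r_i+r_j)·cross = 18·257.2500 = 4630.5000
Σcross = 461.0000 → A = |Σcross|/2 = 230.5000 mm²
Σ(r_i+r_j)·cross = 15592.2500 → first moment M = |Σ|/6 = 2598.7083
R_c = M/A = 2598.7083/230.5000 = 11.2742 mm
θ = 97° = 1.692969 rad
V = θ·R_c·A = 1.692969·11.2742·230.5000 = 4399.534 mm³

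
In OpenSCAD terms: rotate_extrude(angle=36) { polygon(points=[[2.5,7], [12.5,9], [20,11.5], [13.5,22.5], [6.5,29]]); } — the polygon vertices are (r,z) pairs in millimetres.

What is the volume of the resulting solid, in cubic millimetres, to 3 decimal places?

Profile (r,z), 5 vertices: (2.5,7) (12.5,9) (20,11.5) (13.5,22.5) (6.5,29)
edge 0: (2.5,7)→(12.5,9)  cross = 2.5·9 − 12.5·7 = -65.0000; (r_i+r_j)·cross = 15·-65.0000 = -975.0000
edge 1: (12.5,9)→(20,11.5)  cross = 12.5·11.5 − 20·9 = -36.2500; (r_i+r_j)·cross = 32.5·-36.2500 = -1178.1250
edge 2: (20,11.5)→(13.5,22.5)  cross = 20·22.5 − 13.5·11.5 = 294.7500; (r_i+r_j)·cross = 33.5·294.7500 = 9874.1250
edge 3: (13.5,22.5)→(6.5,29)  cross = 13.5·29 − 6.5·22.5 = 245.2500; (r_i+r_j)·cross = 20·245.2500 = 4905.0000
edge 4: (6.5,29)→(2.5,7)  cross = 6.5·7 − 2.5·29 = -27.0000; (r_i+r_j)·cross = 9·-27.0000 = -243.0000
Σcross = 411.7500 → A = |Σcross|/2 = 205.8750 mm²
Σ(r_i+r_j)·cross = 12383.0000 → first moment M = |Σ|/6 = 2063.8333
R_c = M/A = 2063.8333/205.8750 = 10.0247 mm
θ = 36° = 0.628319 rad
V = θ·R_c·A = 0.628319·10.0247·205.8750 = 1296.745 mm³

Volume = 1296.745 mm³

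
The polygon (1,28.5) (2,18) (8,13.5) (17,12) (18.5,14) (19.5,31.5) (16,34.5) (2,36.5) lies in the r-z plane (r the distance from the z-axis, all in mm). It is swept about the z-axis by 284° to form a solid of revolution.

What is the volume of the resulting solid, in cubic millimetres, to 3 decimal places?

Profile (r,z), 8 vertices: (1,28.5) (2,18) (8,13.5) (17,12) (18.5,14) (19.5,31.5) (16,34.5) (2,36.5)
edge 0: (1,28.5)→(2,18)  cross = 1·18 − 2·28.5 = -39.0000; (r_i+r_j)·cross = 3·-39.0000 = -117.0000
edge 1: (2,18)→(8,13.5)  cross = 2·13.5 − 8·18 = -117.0000; (r_i+r_j)·cross = 10·-117.0000 = -1170.0000
edge 2: (8,13.5)→(17,12)  cross = 8·12 − 17·13.5 = -133.5000; (r_i+r_j)·cross = 25·-133.5000 = -3337.5000
edge 3: (17,12)→(18.5,14)  cross = 17·14 − 18.5·12 = 16.0000; (r_i+r_j)·cross = 35.5·16.0000 = 568.0000
edge 4: (18.5,14)→(19.5,31.5)  cross = 18.5·31.5 − 19.5·14 = 309.7500; (r_i+r_j)·cross = 38·309.7500 = 11770.5000
edge 5: (19.5,31.5)→(16,34.5)  cross = 19.5·34.5 − 16·31.5 = 168.7500; (r_i+r_j)·cross = 35.5·168.7500 = 5990.6250
edge 6: (16,34.5)→(2,36.5)  cross = 16·36.5 − 2·34.5 = 515.0000; (r_i+r_j)·cross = 18·515.0000 = 9270.0000
edge 7: (2,36.5)→(1,28.5)  cross = 2·28.5 − 1·36.5 = 20.5000; (r_i+r_j)·cross = 3·20.5000 = 61.5000
Σcross = 740.5000 → A = |Σcross|/2 = 370.2500 mm²
Σ(r_i+r_j)·cross = 23036.1250 → first moment M = |Σ|/6 = 3839.3542
R_c = M/A = 3839.3542/370.2500 = 10.3696 mm
θ = 284° = 4.956735 rad
V = θ·R_c·A = 4.956735·10.3696·370.2500 = 19030.661 mm³

Volume = 19030.661 mm³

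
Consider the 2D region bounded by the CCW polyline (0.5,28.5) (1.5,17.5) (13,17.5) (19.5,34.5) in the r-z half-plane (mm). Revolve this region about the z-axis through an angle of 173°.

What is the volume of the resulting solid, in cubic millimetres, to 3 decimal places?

Volume = 5671.225 mm³

Profile (r,z), 4 vertices: (0.5,28.5) (1.5,17.5) (13,17.5) (19.5,34.5)
edge 0: (0.5,28.5)→(1.5,17.5)  cross = 0.5·17.5 − 1.5·28.5 = -34.0000; (r_i+r_j)·cross = 2·-34.0000 = -68.0000
edge 1: (1.5,17.5)→(13,17.5)  cross = 1.5·17.5 − 13·17.5 = -201.2500; (r_i+r_j)·cross = 14.5·-201.2500 = -2918.1250
edge 2: (13,17.5)→(19.5,34.5)  cross = 13·34.5 − 19.5·17.5 = 107.2500; (r_i+r_j)·cross = 32.5·107.2500 = 3485.6250
edge 3: (19.5,34.5)→(0.5,28.5)  cross = 19.5·28.5 − 0.5·34.5 = 538.5000; (r_i+r_j)·cross = 20·538.5000 = 10770.0000
Σcross = 410.5000 → A = |Σcross|/2 = 205.2500 mm²
Σ(r_i+r_j)·cross = 11269.5000 → first moment M = |Σ|/6 = 1878.2500
R_c = M/A = 1878.2500/205.2500 = 9.1510 mm
θ = 173° = 3.019420 rad
V = θ·R_c·A = 3.019420·9.1510·205.2500 = 5671.225 mm³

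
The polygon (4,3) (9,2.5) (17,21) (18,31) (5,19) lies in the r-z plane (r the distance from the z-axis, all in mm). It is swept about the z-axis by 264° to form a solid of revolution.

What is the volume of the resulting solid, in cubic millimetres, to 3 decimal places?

Volume = 9641.548 mm³

Profile (r,z), 5 vertices: (4,3) (9,2.5) (17,21) (18,31) (5,19)
edge 0: (4,3)→(9,2.5)  cross = 4·2.5 − 9·3 = -17.0000; (r_i+r_j)·cross = 13·-17.0000 = -221.0000
edge 1: (9,2.5)→(17,21)  cross = 9·21 − 17·2.5 = 146.5000; (r_i+r_j)·cross = 26·146.5000 = 3809.0000
edge 2: (17,21)→(18,31)  cross = 17·31 − 18·21 = 149.0000; (r_i+r_j)·cross = 35·149.0000 = 5215.0000
edge 3: (18,31)→(5,19)  cross = 18·19 − 5·31 = 187.0000; (r_i+r_j)·cross = 23·187.0000 = 4301.0000
edge 4: (5,19)→(4,3)  cross = 5·3 − 4·19 = -61.0000; (r_i+r_j)·cross = 9·-61.0000 = -549.0000
Σcross = 404.5000 → A = |Σcross|/2 = 202.2500 mm²
Σ(r_i+r_j)·cross = 12555.0000 → first moment M = |Σ|/6 = 2092.5000
R_c = M/A = 2092.5000/202.2500 = 10.3461 mm
θ = 264° = 4.607669 rad
V = θ·R_c·A = 4.607669·10.3461·202.2500 = 9641.548 mm³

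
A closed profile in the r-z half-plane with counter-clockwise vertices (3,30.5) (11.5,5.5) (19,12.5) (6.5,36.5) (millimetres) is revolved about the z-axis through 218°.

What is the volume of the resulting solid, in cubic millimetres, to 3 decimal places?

Volume = 8120.749 mm³

Profile (r,z), 4 vertices: (3,30.5) (11.5,5.5) (19,12.5) (6.5,36.5)
edge 0: (3,30.5)→(11.5,5.5)  cross = 3·5.5 − 11.5·30.5 = -334.2500; (r_i+r_j)·cross = 14.5·-334.2500 = -4846.6250
edge 1: (11.5,5.5)→(19,12.5)  cross = 11.5·12.5 − 19·5.5 = 39.2500; (r_i+r_j)·cross = 30.5·39.2500 = 1197.1250
edge 2: (19,12.5)→(6.5,36.5)  cross = 19·36.5 − 6.5·12.5 = 612.2500; (r_i+r_j)·cross = 25.5·612.2500 = 15612.3750
edge 3: (6.5,36.5)→(3,30.5)  cross = 6.5·30.5 − 3·36.5 = 88.7500; (r_i+r_j)·cross = 9.5·88.7500 = 843.1250
Σcross = 406.0000 → A = |Σcross|/2 = 203.0000 mm²
Σ(r_i+r_j)·cross = 12806.0000 → first moment M = |Σ|/6 = 2134.3333
R_c = M/A = 2134.3333/203.0000 = 10.5140 mm
θ = 218° = 3.804818 rad
V = θ·R_c·A = 3.804818·10.5140·203.0000 = 8120.749 mm³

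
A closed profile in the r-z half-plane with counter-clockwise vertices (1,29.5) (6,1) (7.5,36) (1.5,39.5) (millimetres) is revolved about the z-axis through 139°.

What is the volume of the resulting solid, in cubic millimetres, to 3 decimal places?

Profile (r,z), 4 vertices: (1,29.5) (6,1) (7.5,36) (1.5,39.5)
edge 0: (1,29.5)→(6,1)  cross = 1·1 − 6·29.5 = -176.0000; (r_i+r_j)·cross = 7·-176.0000 = -1232.0000
edge 1: (6,1)→(7.5,36)  cross = 6·36 − 7.5·1 = 208.5000; (r_i+r_j)·cross = 13.5·208.5000 = 2814.7500
edge 2: (7.5,36)→(1.5,39.5)  cross = 7.5·39.5 − 1.5·36 = 242.2500; (r_i+r_j)·cross = 9·242.2500 = 2180.2500
edge 3: (1.5,39.5)→(1,29.5)  cross = 1.5·29.5 − 1·39.5 = 4.7500; (r_i+r_j)·cross = 2.5·4.7500 = 11.8750
Σcross = 279.5000 → A = |Σcross|/2 = 139.7500 mm²
Σ(r_i+r_j)·cross = 3774.8750 → first moment M = |Σ|/6 = 629.1458
R_c = M/A = 629.1458/139.7500 = 4.5019 mm
θ = 139° = 2.426008 rad
V = θ·R_c·A = 2.426008·4.5019·139.7500 = 1526.313 mm³

Volume = 1526.313 mm³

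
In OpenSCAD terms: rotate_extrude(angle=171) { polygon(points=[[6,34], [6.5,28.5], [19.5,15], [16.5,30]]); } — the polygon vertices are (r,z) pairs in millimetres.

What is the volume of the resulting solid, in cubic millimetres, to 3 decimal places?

Profile (r,z), 4 vertices: (6,34) (6.5,28.5) (19.5,15) (16.5,30)
edge 0: (6,34)→(6.5,28.5)  cross = 6·28.5 − 6.5·34 = -50.0000; (r_i+r_j)·cross = 12.5·-50.0000 = -625.0000
edge 1: (6.5,28.5)→(19.5,15)  cross = 6.5·15 − 19.5·28.5 = -458.2500; (r_i+r_j)·cross = 26·-458.2500 = -11914.5000
edge 2: (19.5,15)→(16.5,30)  cross = 19.5·30 − 16.5·15 = 337.5000; (r_i+r_j)·cross = 36·337.5000 = 12150.0000
edge 3: (16.5,30)→(6,34)  cross = 16.5·34 − 6·30 = 381.0000; (r_i+r_j)·cross = 22.5·381.0000 = 8572.5000
Σcross = 210.2500 → A = |Σcross|/2 = 105.1250 mm²
Σ(r_i+r_j)·cross = 8183.0000 → first moment M = |Σ|/6 = 1363.8333
R_c = M/A = 1363.8333/105.1250 = 12.9734 mm
θ = 171° = 2.984513 rad
V = θ·R_c·A = 2.984513·12.9734·105.1250 = 4070.378 mm³

Volume = 4070.378 mm³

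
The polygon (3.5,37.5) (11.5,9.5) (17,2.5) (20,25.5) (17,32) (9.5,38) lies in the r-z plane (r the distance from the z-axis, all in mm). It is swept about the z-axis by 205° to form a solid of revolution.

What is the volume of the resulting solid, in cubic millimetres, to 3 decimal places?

Volume = 14336.671 mm³

Profile (r,z), 6 vertices: (3.5,37.5) (11.5,9.5) (17,2.5) (20,25.5) (17,32) (9.5,38)
edge 0: (3.5,37.5)→(11.5,9.5)  cross = 3.5·9.5 − 11.5·37.5 = -398.0000; (r_i+r_j)·cross = 15·-398.0000 = -5970.0000
edge 1: (11.5,9.5)→(17,2.5)  cross = 11.5·2.5 − 17·9.5 = -132.7500; (r_i+r_j)·cross = 28.5·-132.7500 = -3783.3750
edge 2: (17,2.5)→(20,25.5)  cross = 17·25.5 − 20·2.5 = 383.5000; (r_i+r_j)·cross = 37·383.5000 = 14189.5000
edge 3: (20,25.5)→(17,32)  cross = 20·32 − 17·25.5 = 206.5000; (r_i+r_j)·cross = 37·206.5000 = 7640.5000
edge 4: (17,32)→(9.5,38)  cross = 17·38 − 9.5·32 = 342.0000; (r_i+r_j)·cross = 26.5·342.0000 = 9063.0000
edge 5: (9.5,38)→(3.5,37.5)  cross = 9.5·37.5 − 3.5·38 = 223.2500; (r_i+r_j)·cross = 13·223.2500 = 2902.2500
Σcross = 624.5000 → A = |Σcross|/2 = 312.2500 mm²
Σ(r_i+r_j)·cross = 24041.8750 → first moment M = |Σ|/6 = 4006.9792
R_c = M/A = 4006.9792/312.2500 = 12.8326 mm
θ = 205° = 3.577925 rad
V = θ·R_c·A = 3.577925·12.8326·312.2500 = 14336.671 mm³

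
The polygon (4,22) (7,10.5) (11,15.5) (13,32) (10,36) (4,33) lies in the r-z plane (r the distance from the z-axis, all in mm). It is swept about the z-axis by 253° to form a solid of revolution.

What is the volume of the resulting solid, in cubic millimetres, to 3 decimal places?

Volume = 5821.342 mm³

Profile (r,z), 6 vertices: (4,22) (7,10.5) (11,15.5) (13,32) (10,36) (4,33)
edge 0: (4,22)→(7,10.5)  cross = 4·10.5 − 7·22 = -112.0000; (r_i+r_j)·cross = 11·-112.0000 = -1232.0000
edge 1: (7,10.5)→(11,15.5)  cross = 7·15.5 − 11·10.5 = -7.0000; (r_i+r_j)·cross = 18·-7.0000 = -126.0000
edge 2: (11,15.5)→(13,32)  cross = 11·32 − 13·15.5 = 150.5000; (r_i+r_j)·cross = 24·150.5000 = 3612.0000
edge 3: (13,32)→(10,36)  cross = 13·36 − 10·32 = 148.0000; (r_i+r_j)·cross = 23·148.0000 = 3404.0000
edge 4: (10,36)→(4,33)  cross = 10·33 − 4·36 = 186.0000; (r_i+r_j)·cross = 14·186.0000 = 2604.0000
edge 5: (4,33)→(4,22)  cross = 4·22 − 4·33 = -44.0000; (r_i+r_j)·cross = 8·-44.0000 = -352.0000
Σcross = 321.5000 → A = |Σcross|/2 = 160.7500 mm²
Σ(r_i+r_j)·cross = 7910.0000 → first moment M = |Σ|/6 = 1318.3333
R_c = M/A = 1318.3333/160.7500 = 8.2011 mm
θ = 253° = 4.415683 rad
V = θ·R_c·A = 4.415683·8.2011·160.7500 = 5821.342 mm³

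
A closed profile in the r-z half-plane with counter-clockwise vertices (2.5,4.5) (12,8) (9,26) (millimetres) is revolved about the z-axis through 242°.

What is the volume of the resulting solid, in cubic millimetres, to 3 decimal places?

Profile (r,z), 3 vertices: (2.5,4.5) (12,8) (9,26)
edge 0: (2.5,4.5)→(12,8)  cross = 2.5·8 − 12·4.5 = -34.0000; (r_i+r_j)·cross = 14.5·-34.0000 = -493.0000
edge 1: (12,8)→(9,26)  cross = 12·26 − 9·8 = 240.0000; (r_i+r_j)·cross = 21·240.0000 = 5040.0000
edge 2: (9,26)→(2.5,4.5)  cross = 9·4.5 − 2.5·26 = -24.5000; (r_i+r_j)·cross = 11.5·-24.5000 = -281.7500
Σcross = 181.5000 → A = |Σcross|/2 = 90.7500 mm²
Σ(r_i+r_j)·cross = 4265.2500 → first moment M = |Σ|/6 = 710.8750
R_c = M/A = 710.8750/90.7500 = 7.8333 mm
θ = 242° = 4.223697 rad
V = θ·R_c·A = 4.223697·7.8333·90.7500 = 3002.520 mm³

Volume = 3002.520 mm³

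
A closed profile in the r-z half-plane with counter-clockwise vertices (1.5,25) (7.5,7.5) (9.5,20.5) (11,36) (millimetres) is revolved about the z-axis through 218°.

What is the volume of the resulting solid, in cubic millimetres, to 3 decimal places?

Volume = 3149.755 mm³

Profile (r,z), 4 vertices: (1.5,25) (7.5,7.5) (9.5,20.5) (11,36)
edge 0: (1.5,25)→(7.5,7.5)  cross = 1.5·7.5 − 7.5·25 = -176.2500; (r_i+r_j)·cross = 9·-176.2500 = -1586.2500
edge 1: (7.5,7.5)→(9.5,20.5)  cross = 7.5·20.5 − 9.5·7.5 = 82.5000; (r_i+r_j)·cross = 17·82.5000 = 1402.5000
edge 2: (9.5,20.5)→(11,36)  cross = 9.5·36 − 11·20.5 = 116.5000; (r_i+r_j)·cross = 20.5·116.5000 = 2388.2500
edge 3: (11,36)→(1.5,25)  cross = 11·25 − 1.5·36 = 221.0000; (r_i+r_j)·cross = 12.5·221.0000 = 2762.5000
Σcross = 243.7500 → A = |Σcross|/2 = 121.8750 mm²
Σ(r_i+r_j)·cross = 4967.0000 → first moment M = |Σ|/6 = 827.8333
R_c = M/A = 827.8333/121.8750 = 6.7925 mm
θ = 218° = 3.804818 rad
V = θ·R_c·A = 3.804818·6.7925·121.8750 = 3149.755 mm³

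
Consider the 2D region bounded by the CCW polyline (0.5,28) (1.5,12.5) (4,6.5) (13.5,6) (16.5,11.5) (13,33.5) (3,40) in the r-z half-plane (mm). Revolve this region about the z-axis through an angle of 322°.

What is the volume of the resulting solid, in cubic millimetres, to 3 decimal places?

Profile (r,z), 7 vertices: (0.5,28) (1.5,12.5) (4,6.5) (13.5,6) (16.5,11.5) (13,33.5) (3,40)
edge 0: (0.5,28)→(1.5,12.5)  cross = 0.5·12.5 − 1.5·28 = -35.7500; (r_i+r_j)·cross = 2·-35.7500 = -71.5000
edge 1: (1.5,12.5)→(4,6.5)  cross = 1.5·6.5 − 4·12.5 = -40.2500; (r_i+r_j)·cross = 5.5·-40.2500 = -221.3750
edge 2: (4,6.5)→(13.5,6)  cross = 4·6 − 13.5·6.5 = -63.7500; (r_i+r_j)·cross = 17.5·-63.7500 = -1115.6250
edge 3: (13.5,6)→(16.5,11.5)  cross = 13.5·11.5 − 16.5·6 = 56.2500; (r_i+r_j)·cross = 30·56.2500 = 1687.5000
edge 4: (16.5,11.5)→(13,33.5)  cross = 16.5·33.5 − 13·11.5 = 403.2500; (r_i+r_j)·cross = 29.5·403.2500 = 11895.8750
edge 5: (13,33.5)→(3,40)  cross = 13·40 − 3·33.5 = 419.5000; (r_i+r_j)·cross = 16·419.5000 = 6712.0000
edge 6: (3,40)→(0.5,28)  cross = 3·28 − 0.5·40 = 64.0000; (r_i+r_j)·cross = 3.5·64.0000 = 224.0000
Σcross = 803.2500 → A = |Σcross|/2 = 401.6250 mm²
Σ(r_i+r_j)·cross = 19110.8750 → first moment M = |Σ|/6 = 3185.1458
R_c = M/A = 3185.1458/401.6250 = 7.9306 mm
θ = 322° = 5.619960 rad
V = θ·R_c·A = 5.619960·7.9306·401.6250 = 17900.393 mm³

Volume = 17900.393 mm³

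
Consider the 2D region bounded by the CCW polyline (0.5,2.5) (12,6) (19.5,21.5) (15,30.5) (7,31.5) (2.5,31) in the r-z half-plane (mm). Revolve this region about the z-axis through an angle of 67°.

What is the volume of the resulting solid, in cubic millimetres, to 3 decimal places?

Volume = 3991.500 mm³

Profile (r,z), 6 vertices: (0.5,2.5) (12,6) (19.5,21.5) (15,30.5) (7,31.5) (2.5,31)
edge 0: (0.5,2.5)→(12,6)  cross = 0.5·6 − 12·2.5 = -27.0000; (r_i+r_j)·cross = 12.5·-27.0000 = -337.5000
edge 1: (12,6)→(19.5,21.5)  cross = 12·21.5 − 19.5·6 = 141.0000; (r_i+r_j)·cross = 31.5·141.0000 = 4441.5000
edge 2: (19.5,21.5)→(15,30.5)  cross = 19.5·30.5 − 15·21.5 = 272.2500; (r_i+r_j)·cross = 34.5·272.2500 = 9392.6250
edge 3: (15,30.5)→(7,31.5)  cross = 15·31.5 − 7·30.5 = 259.0000; (r_i+r_j)·cross = 22·259.0000 = 5698.0000
edge 4: (7,31.5)→(2.5,31)  cross = 7·31 − 2.5·31.5 = 138.2500; (r_i+r_j)·cross = 9.5·138.2500 = 1313.3750
edge 5: (2.5,31)→(0.5,2.5)  cross = 2.5·2.5 − 0.5·31 = -9.2500; (r_i+r_j)·cross = 3·-9.2500 = -27.7500
Σcross = 774.2500 → A = |Σcross|/2 = 387.1250 mm²
Σ(r_i+r_j)·cross = 20480.2500 → first moment M = |Σ|/6 = 3413.3750
R_c = M/A = 3413.3750/387.1250 = 8.8172 mm
θ = 67° = 1.169371 rad
V = θ·R_c·A = 1.169371·8.8172·387.1250 = 3991.500 mm³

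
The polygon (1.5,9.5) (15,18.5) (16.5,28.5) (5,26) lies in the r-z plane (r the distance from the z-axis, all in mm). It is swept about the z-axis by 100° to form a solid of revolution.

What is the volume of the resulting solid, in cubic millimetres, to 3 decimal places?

Volume = 2377.284 mm³

Profile (r,z), 4 vertices: (1.5,9.5) (15,18.5) (16.5,28.5) (5,26)
edge 0: (1.5,9.5)→(15,18.5)  cross = 1.5·18.5 − 15·9.5 = -114.7500; (r_i+r_j)·cross = 16.5·-114.7500 = -1893.3750
edge 1: (15,18.5)→(16.5,28.5)  cross = 15·28.5 − 16.5·18.5 = 122.2500; (r_i+r_j)·cross = 31.5·122.2500 = 3850.8750
edge 2: (16.5,28.5)→(5,26)  cross = 16.5·26 − 5·28.5 = 286.5000; (r_i+r_j)·cross = 21.5·286.5000 = 6159.7500
edge 3: (5,26)→(1.5,9.5)  cross = 5·9.5 − 1.5·26 = 8.5000; (r_i+r_j)·cross = 6.5·8.5000 = 55.2500
Σcross = 302.5000 → A = |Σcross|/2 = 151.2500 mm²
Σ(r_i+r_j)·cross = 8172.5000 → first moment M = |Σ|/6 = 1362.0833
R_c = M/A = 1362.0833/151.2500 = 9.0055 mm
θ = 100° = 1.745329 rad
V = θ·R_c·A = 1.745329·9.0055·151.2500 = 2377.284 mm³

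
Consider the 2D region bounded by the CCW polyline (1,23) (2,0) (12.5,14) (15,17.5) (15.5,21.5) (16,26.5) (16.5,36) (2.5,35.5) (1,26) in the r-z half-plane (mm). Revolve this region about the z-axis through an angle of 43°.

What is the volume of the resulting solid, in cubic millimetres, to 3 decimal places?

Volume = 2276.522 mm³

Profile (r,z), 9 vertices: (1,23) (2,0) (12.5,14) (15,17.5) (15.5,21.5) (16,26.5) (16.5,36) (2.5,35.5) (1,26)
edge 0: (1,23)→(2,0)  cross = 1·0 − 2·23 = -46.0000; (r_i+r_j)·cross = 3·-46.0000 = -138.0000
edge 1: (2,0)→(12.5,14)  cross = 2·14 − 12.5·0 = 28.0000; (r_i+r_j)·cross = 14.5·28.0000 = 406.0000
edge 2: (12.5,14)→(15,17.5)  cross = 12.5·17.5 − 15·14 = 8.7500; (r_i+r_j)·cross = 27.5·8.7500 = 240.6250
edge 3: (15,17.5)→(15.5,21.5)  cross = 15·21.5 − 15.5·17.5 = 51.2500; (r_i+r_j)·cross = 30.5·51.2500 = 1563.1250
edge 4: (15.5,21.5)→(16,26.5)  cross = 15.5·26.5 − 16·21.5 = 66.7500; (r_i+r_j)·cross = 31.5·66.7500 = 2102.6250
edge 5: (16,26.5)→(16.5,36)  cross = 16·36 − 16.5·26.5 = 138.7500; (r_i+r_j)·cross = 32.5·138.7500 = 4509.3750
edge 6: (16.5,36)→(2.5,35.5)  cross = 16.5·35.5 − 2.5·36 = 495.7500; (r_i+r_j)·cross = 19·495.7500 = 9419.2500
edge 7: (2.5,35.5)→(1,26)  cross = 2.5·26 − 1·35.5 = 29.5000; (r_i+r_j)·cross = 3.5·29.5000 = 103.2500
edge 8: (1,26)→(1,23)  cross = 1·23 − 1·26 = -3.0000; (r_i+r_j)·cross = 2·-3.0000 = -6.0000
Σcross = 769.7500 → A = |Σcross|/2 = 384.8750 mm²
Σ(r_i+r_j)·cross = 18200.2500 → first moment M = |Σ|/6 = 3033.3750
R_c = M/A = 3033.3750/384.8750 = 7.8815 mm
θ = 43° = 0.750492 rad
V = θ·R_c·A = 0.750492·7.8815·384.8750 = 2276.522 mm³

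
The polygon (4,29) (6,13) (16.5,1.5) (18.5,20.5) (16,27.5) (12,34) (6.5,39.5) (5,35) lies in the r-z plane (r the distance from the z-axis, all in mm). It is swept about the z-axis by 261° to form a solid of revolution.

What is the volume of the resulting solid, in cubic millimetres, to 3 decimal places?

Volume = 16947.364 mm³

Profile (r,z), 8 vertices: (4,29) (6,13) (16.5,1.5) (18.5,20.5) (16,27.5) (12,34) (6.5,39.5) (5,35)
edge 0: (4,29)→(6,13)  cross = 4·13 − 6·29 = -122.0000; (r_i+r_j)·cross = 10·-122.0000 = -1220.0000
edge 1: (6,13)→(16.5,1.5)  cross = 6·1.5 − 16.5·13 = -205.5000; (r_i+r_j)·cross = 22.5·-205.5000 = -4623.7500
edge 2: (16.5,1.5)→(18.5,20.5)  cross = 16.5·20.5 − 18.5·1.5 = 310.5000; (r_i+r_j)·cross = 35·310.5000 = 10867.5000
edge 3: (18.5,20.5)→(16,27.5)  cross = 18.5·27.5 − 16·20.5 = 180.7500; (r_i+r_j)·cross = 34.5·180.7500 = 6235.8750
edge 4: (16,27.5)→(12,34)  cross = 16·34 − 12·27.5 = 214.0000; (r_i+r_j)·cross = 28·214.0000 = 5992.0000
edge 5: (12,34)→(6.5,39.5)  cross = 12·39.5 − 6.5·34 = 253.0000; (r_i+r_j)·cross = 18.5·253.0000 = 4680.5000
edge 6: (6.5,39.5)→(5,35)  cross = 6.5·35 − 5·39.5 = 30.0000; (r_i+r_j)·cross = 11.5·30.0000 = 345.0000
edge 7: (5,35)→(4,29)  cross = 5·29 − 4·35 = 5.0000; (r_i+r_j)·cross = 9·5.0000 = 45.0000
Σcross = 665.7500 → A = |Σcross|/2 = 332.8750 mm²
Σ(r_i+r_j)·cross = 22322.1250 → first moment M = |Σ|/6 = 3720.3542
R_c = M/A = 3720.3542/332.8750 = 11.1764 mm
θ = 261° = 4.555309 rad
V = θ·R_c·A = 4.555309·11.1764·332.8750 = 16947.364 mm³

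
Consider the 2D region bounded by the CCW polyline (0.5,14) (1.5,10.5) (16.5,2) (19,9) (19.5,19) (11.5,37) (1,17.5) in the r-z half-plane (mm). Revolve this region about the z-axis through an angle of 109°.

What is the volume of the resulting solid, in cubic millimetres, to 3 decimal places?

Volume = 8124.079 mm³

Profile (r,z), 7 vertices: (0.5,14) (1.5,10.5) (16.5,2) (19,9) (19.5,19) (11.5,37) (1,17.5)
edge 0: (0.5,14)→(1.5,10.5)  cross = 0.5·10.5 − 1.5·14 = -15.7500; (r_i+r_j)·cross = 2·-15.7500 = -31.5000
edge 1: (1.5,10.5)→(16.5,2)  cross = 1.5·2 − 16.5·10.5 = -170.2500; (r_i+r_j)·cross = 18·-170.2500 = -3064.5000
edge 2: (16.5,2)→(19,9)  cross = 16.5·9 − 19·2 = 110.5000; (r_i+r_j)·cross = 35.5·110.5000 = 3922.7500
edge 3: (19,9)→(19.5,19)  cross = 19·19 − 19.5·9 = 185.5000; (r_i+r_j)·cross = 38.5·185.5000 = 7141.7500
edge 4: (19.5,19)→(11.5,37)  cross = 19.5·37 − 11.5·19 = 503.0000; (r_i+r_j)·cross = 31·503.0000 = 15593.0000
edge 5: (11.5,37)→(1,17.5)  cross = 11.5·17.5 − 1·37 = 164.2500; (r_i+r_j)·cross = 12.5·164.2500 = 2053.1250
edge 6: (1,17.5)→(0.5,14)  cross = 1·14 − 0.5·17.5 = 5.2500; (r_i+r_j)·cross = 1.5·5.2500 = 7.8750
Σcross = 782.5000 → A = |Σcross|/2 = 391.2500 mm²
Σ(r_i+r_j)·cross = 25622.5000 → first moment M = |Σ|/6 = 4270.4167
R_c = M/A = 4270.4167/391.2500 = 10.9148 mm
θ = 109° = 1.902409 rad
V = θ·R_c·A = 1.902409·10.9148·391.2500 = 8124.079 mm³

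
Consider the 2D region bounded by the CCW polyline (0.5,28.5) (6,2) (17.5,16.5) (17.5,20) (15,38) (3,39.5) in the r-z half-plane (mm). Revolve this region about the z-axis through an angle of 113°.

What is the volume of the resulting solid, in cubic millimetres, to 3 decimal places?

Profile (r,z), 6 vertices: (0.5,28.5) (6,2) (17.5,16.5) (17.5,20) (15,38) (3,39.5)
edge 0: (0.5,28.5)→(6,2)  cross = 0.5·2 − 6·28.5 = -170.0000; (r_i+r_j)·cross = 6.5·-170.0000 = -1105.0000
edge 1: (6,2)→(17.5,16.5)  cross = 6·16.5 − 17.5·2 = 64.0000; (r_i+r_j)·cross = 23.5·64.0000 = 1504.0000
edge 2: (17.5,16.5)→(17.5,20)  cross = 17.5·20 − 17.5·16.5 = 61.2500; (r_i+r_j)·cross = 35·61.2500 = 2143.7500
edge 3: (17.5,20)→(15,38)  cross = 17.5·38 − 15·20 = 365.0000; (r_i+r_j)·cross = 32.5·365.0000 = 11862.5000
edge 4: (15,38)→(3,39.5)  cross = 15·39.5 − 3·38 = 478.5000; (r_i+r_j)·cross = 18·478.5000 = 8613.0000
edge 5: (3,39.5)→(0.5,28.5)  cross = 3·28.5 − 0.5·39.5 = 65.7500; (r_i+r_j)·cross = 3.5·65.7500 = 230.1250
Σcross = 864.5000 → A = |Σcross|/2 = 432.2500 mm²
Σ(r_i+r_j)·cross = 23248.3750 → first moment M = |Σ|/6 = 3874.7292
R_c = M/A = 3874.7292/432.2500 = 8.9641 mm
θ = 113° = 1.972222 rad
V = θ·R_c·A = 1.972222·8.9641·432.2500 = 7641.826 mm³

Volume = 7641.826 mm³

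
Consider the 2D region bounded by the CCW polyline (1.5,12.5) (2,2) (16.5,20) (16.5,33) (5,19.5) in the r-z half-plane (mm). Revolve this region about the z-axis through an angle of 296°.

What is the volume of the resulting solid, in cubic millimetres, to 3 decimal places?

Profile (r,z), 5 vertices: (1.5,12.5) (2,2) (16.5,20) (16.5,33) (5,19.5)
edge 0: (1.5,12.5)→(2,2)  cross = 1.5·2 − 2·12.5 = -22.0000; (r_i+r_j)·cross = 3.5·-22.0000 = -77.0000
edge 1: (2,2)→(16.5,20)  cross = 2·20 − 16.5·2 = 7.0000; (r_i+r_j)·cross = 18.5·7.0000 = 129.5000
edge 2: (16.5,20)→(16.5,33)  cross = 16.5·33 − 16.5·20 = 214.5000; (r_i+r_j)·cross = 33·214.5000 = 7078.5000
edge 3: (16.5,33)→(5,19.5)  cross = 16.5·19.5 − 5·33 = 156.7500; (r_i+r_j)·cross = 21.5·156.7500 = 3370.1250
edge 4: (5,19.5)→(1.5,12.5)  cross = 5·12.5 − 1.5·19.5 = 33.2500; (r_i+r_j)·cross = 6.5·33.2500 = 216.1250
Σcross = 389.5000 → A = |Σcross|/2 = 194.7500 mm²
Σ(r_i+r_j)·cross = 10717.2500 → first moment M = |Σ|/6 = 1786.2083
R_c = M/A = 1786.2083/194.7500 = 9.1718 mm
θ = 296° = 5.166175 rad
V = θ·R_c·A = 5.166175·9.1718·194.7500 = 9227.864 mm³

Volume = 9227.864 mm³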